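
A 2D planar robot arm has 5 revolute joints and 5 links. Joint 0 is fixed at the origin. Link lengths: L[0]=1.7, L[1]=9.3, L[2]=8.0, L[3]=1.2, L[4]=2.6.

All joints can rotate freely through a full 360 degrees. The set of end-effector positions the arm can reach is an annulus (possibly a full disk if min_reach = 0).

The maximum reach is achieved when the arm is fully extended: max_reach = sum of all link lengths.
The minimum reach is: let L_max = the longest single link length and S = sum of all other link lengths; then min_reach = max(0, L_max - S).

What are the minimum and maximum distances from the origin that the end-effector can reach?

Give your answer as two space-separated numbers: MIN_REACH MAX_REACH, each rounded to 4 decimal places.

Answer: 0.0000 22.8000

Derivation:
Link lengths: [1.7, 9.3, 8.0, 1.2, 2.6]
max_reach = 1.7 + 9.3 + 8 + 1.2 + 2.6 = 22.8
L_max = max([1.7, 9.3, 8.0, 1.2, 2.6]) = 9.3
S (sum of others) = 22.8 - 9.3 = 13.5
min_reach = max(0, 9.3 - 13.5) = max(0, -4.2) = 0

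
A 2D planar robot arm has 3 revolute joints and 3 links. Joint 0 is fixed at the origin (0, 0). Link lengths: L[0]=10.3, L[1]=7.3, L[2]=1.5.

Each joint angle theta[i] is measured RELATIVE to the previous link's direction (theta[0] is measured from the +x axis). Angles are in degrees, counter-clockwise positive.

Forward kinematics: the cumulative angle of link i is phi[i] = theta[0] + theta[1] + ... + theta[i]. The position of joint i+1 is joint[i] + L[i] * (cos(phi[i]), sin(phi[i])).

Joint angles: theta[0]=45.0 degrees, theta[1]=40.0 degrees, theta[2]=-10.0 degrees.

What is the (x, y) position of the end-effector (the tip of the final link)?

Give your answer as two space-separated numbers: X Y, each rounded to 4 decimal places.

Answer: 8.3077 16.0043

Derivation:
joint[0] = (0.0000, 0.0000)  (base)
link 0: phi[0] = 45 = 45 deg
  cos(45 deg) = 0.7071, sin(45 deg) = 0.7071
  joint[1] = (0.0000, 0.0000) + 10.3 * (0.7071, 0.7071) = (0.0000 + 7.2832, 0.0000 + 7.2832) = (7.2832, 7.2832)
link 1: phi[1] = 45 + 40 = 85 deg
  cos(85 deg) = 0.0872, sin(85 deg) = 0.9962
  joint[2] = (7.2832, 7.2832) + 7.3 * (0.0872, 0.9962) = (7.2832 + 0.6362, 7.2832 + 7.2722) = (7.9194, 14.5554)
link 2: phi[2] = 45 + 40 + -10 = 75 deg
  cos(75 deg) = 0.2588, sin(75 deg) = 0.9659
  joint[3] = (7.9194, 14.5554) + 1.5 * (0.2588, 0.9659) = (7.9194 + 0.3882, 14.5554 + 1.4489) = (8.3077, 16.0043)
End effector: (8.3077, 16.0043)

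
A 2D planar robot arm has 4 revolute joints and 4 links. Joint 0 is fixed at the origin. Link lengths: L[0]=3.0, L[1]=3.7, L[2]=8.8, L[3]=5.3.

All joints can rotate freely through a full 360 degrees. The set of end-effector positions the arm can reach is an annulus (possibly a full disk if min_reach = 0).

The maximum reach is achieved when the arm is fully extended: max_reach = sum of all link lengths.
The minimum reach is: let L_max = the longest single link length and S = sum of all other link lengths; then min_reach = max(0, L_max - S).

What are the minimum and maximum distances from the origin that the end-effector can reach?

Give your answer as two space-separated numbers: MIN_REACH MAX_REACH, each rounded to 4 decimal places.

Link lengths: [3.0, 3.7, 8.8, 5.3]
max_reach = 3 + 3.7 + 8.8 + 5.3 = 20.8
L_max = max([3.0, 3.7, 8.8, 5.3]) = 8.8
S (sum of others) = 20.8 - 8.8 = 12
min_reach = max(0, 8.8 - 12) = max(0, -3.2) = 0

Answer: 0.0000 20.8000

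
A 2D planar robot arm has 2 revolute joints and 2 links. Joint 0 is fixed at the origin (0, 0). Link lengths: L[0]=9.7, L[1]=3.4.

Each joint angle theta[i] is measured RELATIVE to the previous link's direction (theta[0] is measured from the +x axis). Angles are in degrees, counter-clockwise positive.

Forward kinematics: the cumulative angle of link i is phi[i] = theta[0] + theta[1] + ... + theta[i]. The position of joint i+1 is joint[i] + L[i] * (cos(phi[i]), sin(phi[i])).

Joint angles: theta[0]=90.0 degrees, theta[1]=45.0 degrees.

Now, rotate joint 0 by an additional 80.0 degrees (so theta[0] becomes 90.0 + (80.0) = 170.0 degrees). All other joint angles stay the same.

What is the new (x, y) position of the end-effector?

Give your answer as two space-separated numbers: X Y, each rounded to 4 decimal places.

Answer: -12.3378 -0.2658

Derivation:
joint[0] = (0.0000, 0.0000)  (base)
link 0: phi[0] = 170 = 170 deg
  cos(170 deg) = -0.9848, sin(170 deg) = 0.1736
  joint[1] = (0.0000, 0.0000) + 9.7 * (-0.9848, 0.1736) = (0.0000 + -9.5526, 0.0000 + 1.6844) = (-9.5526, 1.6844)
link 1: phi[1] = 170 + 45 = 215 deg
  cos(215 deg) = -0.8192, sin(215 deg) = -0.5736
  joint[2] = (-9.5526, 1.6844) + 3.4 * (-0.8192, -0.5736) = (-9.5526 + -2.7851, 1.6844 + -1.9502) = (-12.3378, -0.2658)
End effector: (-12.3378, -0.2658)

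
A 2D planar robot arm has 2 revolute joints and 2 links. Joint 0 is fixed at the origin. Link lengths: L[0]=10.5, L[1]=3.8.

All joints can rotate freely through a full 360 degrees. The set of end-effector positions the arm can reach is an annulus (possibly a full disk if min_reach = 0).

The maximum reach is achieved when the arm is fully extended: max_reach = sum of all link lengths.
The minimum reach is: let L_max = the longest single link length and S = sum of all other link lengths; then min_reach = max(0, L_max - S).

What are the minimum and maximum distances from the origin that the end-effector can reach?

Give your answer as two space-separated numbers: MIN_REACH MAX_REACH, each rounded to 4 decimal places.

Link lengths: [10.5, 3.8]
max_reach = 10.5 + 3.8 = 14.3
L_max = max([10.5, 3.8]) = 10.5
S (sum of others) = 14.3 - 10.5 = 3.8
min_reach = max(0, 10.5 - 3.8) = max(0, 6.7) = 6.7

Answer: 6.7000 14.3000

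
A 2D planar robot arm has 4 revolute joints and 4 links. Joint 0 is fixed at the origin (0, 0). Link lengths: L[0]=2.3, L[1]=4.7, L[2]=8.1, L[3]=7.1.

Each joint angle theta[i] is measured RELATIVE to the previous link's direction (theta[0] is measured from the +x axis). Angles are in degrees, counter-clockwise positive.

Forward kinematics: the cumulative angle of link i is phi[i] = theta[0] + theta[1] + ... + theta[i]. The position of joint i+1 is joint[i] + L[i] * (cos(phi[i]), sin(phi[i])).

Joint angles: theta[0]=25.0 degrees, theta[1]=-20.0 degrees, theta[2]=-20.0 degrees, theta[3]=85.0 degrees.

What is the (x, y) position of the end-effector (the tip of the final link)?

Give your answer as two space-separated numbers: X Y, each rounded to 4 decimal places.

Answer: 17.0190 5.9570

Derivation:
joint[0] = (0.0000, 0.0000)  (base)
link 0: phi[0] = 25 = 25 deg
  cos(25 deg) = 0.9063, sin(25 deg) = 0.4226
  joint[1] = (0.0000, 0.0000) + 2.3 * (0.9063, 0.4226) = (0.0000 + 2.0845, 0.0000 + 0.9720) = (2.0845, 0.9720)
link 1: phi[1] = 25 + -20 = 5 deg
  cos(5 deg) = 0.9962, sin(5 deg) = 0.0872
  joint[2] = (2.0845, 0.9720) + 4.7 * (0.9962, 0.0872) = (2.0845 + 4.6821, 0.9720 + 0.4096) = (6.7666, 1.3817)
link 2: phi[2] = 25 + -20 + -20 = -15 deg
  cos(-15 deg) = 0.9659, sin(-15 deg) = -0.2588
  joint[3] = (6.7666, 1.3817) + 8.1 * (0.9659, -0.2588) = (6.7666 + 7.8240, 1.3817 + -2.0964) = (14.5906, -0.7148)
link 3: phi[3] = 25 + -20 + -20 + 85 = 70 deg
  cos(70 deg) = 0.3420, sin(70 deg) = 0.9397
  joint[4] = (14.5906, -0.7148) + 7.1 * (0.3420, 0.9397) = (14.5906 + 2.4283, -0.7148 + 6.6718) = (17.0190, 5.9570)
End effector: (17.0190, 5.9570)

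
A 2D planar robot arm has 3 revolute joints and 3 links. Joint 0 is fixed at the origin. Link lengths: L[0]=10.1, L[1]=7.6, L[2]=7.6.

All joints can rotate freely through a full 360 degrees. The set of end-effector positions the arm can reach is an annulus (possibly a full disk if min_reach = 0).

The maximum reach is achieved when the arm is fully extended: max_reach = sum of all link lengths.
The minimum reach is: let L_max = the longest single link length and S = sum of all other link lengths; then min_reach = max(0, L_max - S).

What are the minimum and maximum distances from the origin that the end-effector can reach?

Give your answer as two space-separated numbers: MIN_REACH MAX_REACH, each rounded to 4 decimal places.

Link lengths: [10.1, 7.6, 7.6]
max_reach = 10.1 + 7.6 + 7.6 = 25.3
L_max = max([10.1, 7.6, 7.6]) = 10.1
S (sum of others) = 25.3 - 10.1 = 15.2
min_reach = max(0, 10.1 - 15.2) = max(0, -5.1) = 0

Answer: 0.0000 25.3000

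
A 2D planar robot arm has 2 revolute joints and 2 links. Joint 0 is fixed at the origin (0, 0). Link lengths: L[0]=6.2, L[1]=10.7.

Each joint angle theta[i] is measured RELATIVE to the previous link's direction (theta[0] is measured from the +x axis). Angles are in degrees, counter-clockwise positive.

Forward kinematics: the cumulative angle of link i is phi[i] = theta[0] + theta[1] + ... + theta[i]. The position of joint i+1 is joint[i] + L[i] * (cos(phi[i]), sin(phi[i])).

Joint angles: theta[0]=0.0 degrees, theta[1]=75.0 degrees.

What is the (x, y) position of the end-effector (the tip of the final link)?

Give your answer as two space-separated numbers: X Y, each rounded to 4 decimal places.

Answer: 8.9694 10.3354

Derivation:
joint[0] = (0.0000, 0.0000)  (base)
link 0: phi[0] = 0 = 0 deg
  cos(0 deg) = 1.0000, sin(0 deg) = 0.0000
  joint[1] = (0.0000, 0.0000) + 6.2 * (1.0000, 0.0000) = (0.0000 + 6.2000, 0.0000 + 0.0000) = (6.2000, 0.0000)
link 1: phi[1] = 0 + 75 = 75 deg
  cos(75 deg) = 0.2588, sin(75 deg) = 0.9659
  joint[2] = (6.2000, 0.0000) + 10.7 * (0.2588, 0.9659) = (6.2000 + 2.7694, 0.0000 + 10.3354) = (8.9694, 10.3354)
End effector: (8.9694, 10.3354)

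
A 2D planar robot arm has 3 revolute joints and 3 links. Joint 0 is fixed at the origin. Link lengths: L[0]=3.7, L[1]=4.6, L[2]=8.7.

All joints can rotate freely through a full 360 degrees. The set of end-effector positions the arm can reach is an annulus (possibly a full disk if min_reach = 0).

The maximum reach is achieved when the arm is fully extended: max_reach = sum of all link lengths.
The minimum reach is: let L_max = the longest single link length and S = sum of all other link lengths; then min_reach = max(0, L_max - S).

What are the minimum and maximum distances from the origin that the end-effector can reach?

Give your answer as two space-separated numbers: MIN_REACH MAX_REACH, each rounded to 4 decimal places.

Answer: 0.4000 17.0000

Derivation:
Link lengths: [3.7, 4.6, 8.7]
max_reach = 3.7 + 4.6 + 8.7 = 17
L_max = max([3.7, 4.6, 8.7]) = 8.7
S (sum of others) = 17 - 8.7 = 8.3
min_reach = max(0, 8.7 - 8.3) = max(0, 0.4) = 0.4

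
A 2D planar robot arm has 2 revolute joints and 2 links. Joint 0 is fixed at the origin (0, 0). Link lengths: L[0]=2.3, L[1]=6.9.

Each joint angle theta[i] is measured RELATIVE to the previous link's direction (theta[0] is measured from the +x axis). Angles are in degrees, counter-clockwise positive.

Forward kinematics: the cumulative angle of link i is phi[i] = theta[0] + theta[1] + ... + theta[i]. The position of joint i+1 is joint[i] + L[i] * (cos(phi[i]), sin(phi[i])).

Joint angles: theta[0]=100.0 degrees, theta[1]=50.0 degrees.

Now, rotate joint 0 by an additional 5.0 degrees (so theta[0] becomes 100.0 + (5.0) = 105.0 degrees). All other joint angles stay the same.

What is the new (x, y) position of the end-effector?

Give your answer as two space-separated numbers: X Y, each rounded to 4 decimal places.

Answer: -6.8488 5.1377

Derivation:
joint[0] = (0.0000, 0.0000)  (base)
link 0: phi[0] = 105 = 105 deg
  cos(105 deg) = -0.2588, sin(105 deg) = 0.9659
  joint[1] = (0.0000, 0.0000) + 2.3 * (-0.2588, 0.9659) = (0.0000 + -0.5953, 0.0000 + 2.2216) = (-0.5953, 2.2216)
link 1: phi[1] = 105 + 50 = 155 deg
  cos(155 deg) = -0.9063, sin(155 deg) = 0.4226
  joint[2] = (-0.5953, 2.2216) + 6.9 * (-0.9063, 0.4226) = (-0.5953 + -6.2535, 2.2216 + 2.9161) = (-6.8488, 5.1377)
End effector: (-6.8488, 5.1377)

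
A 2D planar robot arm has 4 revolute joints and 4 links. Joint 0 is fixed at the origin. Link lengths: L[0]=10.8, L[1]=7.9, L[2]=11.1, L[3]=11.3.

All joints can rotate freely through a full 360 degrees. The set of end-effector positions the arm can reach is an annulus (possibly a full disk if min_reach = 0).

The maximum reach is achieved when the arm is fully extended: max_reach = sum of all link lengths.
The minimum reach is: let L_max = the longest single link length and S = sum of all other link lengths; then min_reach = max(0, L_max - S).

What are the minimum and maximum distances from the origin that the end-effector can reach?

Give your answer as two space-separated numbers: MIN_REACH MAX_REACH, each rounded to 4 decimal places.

Answer: 0.0000 41.1000

Derivation:
Link lengths: [10.8, 7.9, 11.1, 11.3]
max_reach = 10.8 + 7.9 + 11.1 + 11.3 = 41.1
L_max = max([10.8, 7.9, 11.1, 11.3]) = 11.3
S (sum of others) = 41.1 - 11.3 = 29.8
min_reach = max(0, 11.3 - 29.8) = max(0, -18.5) = 0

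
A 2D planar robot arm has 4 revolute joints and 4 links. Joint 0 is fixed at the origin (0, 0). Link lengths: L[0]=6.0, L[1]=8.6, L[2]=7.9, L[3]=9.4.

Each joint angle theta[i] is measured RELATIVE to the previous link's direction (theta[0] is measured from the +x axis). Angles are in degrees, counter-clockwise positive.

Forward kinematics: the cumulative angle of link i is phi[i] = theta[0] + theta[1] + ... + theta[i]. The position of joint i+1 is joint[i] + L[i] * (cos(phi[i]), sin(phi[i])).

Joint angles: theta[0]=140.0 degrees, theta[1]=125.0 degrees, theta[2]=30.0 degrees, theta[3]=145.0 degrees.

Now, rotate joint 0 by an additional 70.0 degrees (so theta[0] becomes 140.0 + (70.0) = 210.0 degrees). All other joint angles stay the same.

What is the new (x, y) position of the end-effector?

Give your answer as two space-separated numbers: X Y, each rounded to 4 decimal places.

joint[0] = (0.0000, 0.0000)  (base)
link 0: phi[0] = 210 = 210 deg
  cos(210 deg) = -0.8660, sin(210 deg) = -0.5000
  joint[1] = (0.0000, 0.0000) + 6 * (-0.8660, -0.5000) = (0.0000 + -5.1962, 0.0000 + -3.0000) = (-5.1962, -3.0000)
link 1: phi[1] = 210 + 125 = 335 deg
  cos(335 deg) = 0.9063, sin(335 deg) = -0.4226
  joint[2] = (-5.1962, -3.0000) + 8.6 * (0.9063, -0.4226) = (-5.1962 + 7.7942, -3.0000 + -3.6345) = (2.5981, -6.6345)
link 2: phi[2] = 210 + 125 + 30 = 365 deg
  cos(365 deg) = 0.9962, sin(365 deg) = 0.0872
  joint[3] = (2.5981, -6.6345) + 7.9 * (0.9962, 0.0872) = (2.5981 + 7.8699, -6.6345 + 0.6885) = (10.4680, -5.9460)
link 3: phi[3] = 210 + 125 + 30 + 145 = 510 deg
  cos(510 deg) = -0.8660, sin(510 deg) = 0.5000
  joint[4] = (10.4680, -5.9460) + 9.4 * (-0.8660, 0.5000) = (10.4680 + -8.1406, -5.9460 + 4.7000) = (2.3274, -1.2460)
End effector: (2.3274, -1.2460)

Answer: 2.3274 -1.2460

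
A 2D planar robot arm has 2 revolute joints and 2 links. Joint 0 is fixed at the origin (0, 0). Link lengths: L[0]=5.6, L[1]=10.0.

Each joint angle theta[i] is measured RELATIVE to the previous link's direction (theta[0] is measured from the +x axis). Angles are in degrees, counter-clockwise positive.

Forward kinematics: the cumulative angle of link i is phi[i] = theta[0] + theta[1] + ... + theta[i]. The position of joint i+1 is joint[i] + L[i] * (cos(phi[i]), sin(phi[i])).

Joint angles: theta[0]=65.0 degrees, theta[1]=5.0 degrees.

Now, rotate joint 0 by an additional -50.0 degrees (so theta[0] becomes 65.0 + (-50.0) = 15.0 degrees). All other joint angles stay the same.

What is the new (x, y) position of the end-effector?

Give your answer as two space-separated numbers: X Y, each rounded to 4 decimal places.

Answer: 14.8061 4.8696

Derivation:
joint[0] = (0.0000, 0.0000)  (base)
link 0: phi[0] = 15 = 15 deg
  cos(15 deg) = 0.9659, sin(15 deg) = 0.2588
  joint[1] = (0.0000, 0.0000) + 5.6 * (0.9659, 0.2588) = (0.0000 + 5.4092, 0.0000 + 1.4494) = (5.4092, 1.4494)
link 1: phi[1] = 15 + 5 = 20 deg
  cos(20 deg) = 0.9397, sin(20 deg) = 0.3420
  joint[2] = (5.4092, 1.4494) + 10 * (0.9397, 0.3420) = (5.4092 + 9.3969, 1.4494 + 3.4202) = (14.8061, 4.8696)
End effector: (14.8061, 4.8696)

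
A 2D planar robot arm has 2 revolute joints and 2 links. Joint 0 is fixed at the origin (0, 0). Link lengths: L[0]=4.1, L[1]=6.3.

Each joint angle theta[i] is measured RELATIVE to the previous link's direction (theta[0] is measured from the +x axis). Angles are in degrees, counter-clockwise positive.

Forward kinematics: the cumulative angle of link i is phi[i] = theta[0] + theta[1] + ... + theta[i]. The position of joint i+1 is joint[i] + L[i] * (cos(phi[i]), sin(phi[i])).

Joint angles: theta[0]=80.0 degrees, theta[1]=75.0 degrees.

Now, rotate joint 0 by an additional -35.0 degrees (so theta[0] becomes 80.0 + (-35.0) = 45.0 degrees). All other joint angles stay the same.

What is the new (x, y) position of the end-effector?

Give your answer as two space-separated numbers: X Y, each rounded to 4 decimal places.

joint[0] = (0.0000, 0.0000)  (base)
link 0: phi[0] = 45 = 45 deg
  cos(45 deg) = 0.7071, sin(45 deg) = 0.7071
  joint[1] = (0.0000, 0.0000) + 4.1 * (0.7071, 0.7071) = (0.0000 + 2.8991, 0.0000 + 2.8991) = (2.8991, 2.8991)
link 1: phi[1] = 45 + 75 = 120 deg
  cos(120 deg) = -0.5000, sin(120 deg) = 0.8660
  joint[2] = (2.8991, 2.8991) + 6.3 * (-0.5000, 0.8660) = (2.8991 + -3.1500, 2.8991 + 5.4560) = (-0.2509, 8.3551)
End effector: (-0.2509, 8.3551)

Answer: -0.2509 8.3551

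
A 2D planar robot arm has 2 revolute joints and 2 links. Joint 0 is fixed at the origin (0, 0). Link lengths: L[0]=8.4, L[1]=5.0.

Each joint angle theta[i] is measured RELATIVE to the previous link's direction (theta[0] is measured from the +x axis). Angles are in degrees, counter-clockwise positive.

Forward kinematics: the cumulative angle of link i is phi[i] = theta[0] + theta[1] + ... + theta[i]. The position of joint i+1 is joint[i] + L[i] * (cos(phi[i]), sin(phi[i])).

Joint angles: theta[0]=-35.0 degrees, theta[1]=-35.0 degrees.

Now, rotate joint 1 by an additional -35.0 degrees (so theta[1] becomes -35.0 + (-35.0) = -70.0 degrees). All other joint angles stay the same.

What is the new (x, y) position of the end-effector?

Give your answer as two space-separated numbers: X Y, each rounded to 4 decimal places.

joint[0] = (0.0000, 0.0000)  (base)
link 0: phi[0] = -35 = -35 deg
  cos(-35 deg) = 0.8192, sin(-35 deg) = -0.5736
  joint[1] = (0.0000, 0.0000) + 8.4 * (0.8192, -0.5736) = (0.0000 + 6.8809, 0.0000 + -4.8180) = (6.8809, -4.8180)
link 1: phi[1] = -35 + -70 = -105 deg
  cos(-105 deg) = -0.2588, sin(-105 deg) = -0.9659
  joint[2] = (6.8809, -4.8180) + 5 * (-0.2588, -0.9659) = (6.8809 + -1.2941, -4.8180 + -4.8296) = (5.5868, -9.6477)
End effector: (5.5868, -9.6477)

Answer: 5.5868 -9.6477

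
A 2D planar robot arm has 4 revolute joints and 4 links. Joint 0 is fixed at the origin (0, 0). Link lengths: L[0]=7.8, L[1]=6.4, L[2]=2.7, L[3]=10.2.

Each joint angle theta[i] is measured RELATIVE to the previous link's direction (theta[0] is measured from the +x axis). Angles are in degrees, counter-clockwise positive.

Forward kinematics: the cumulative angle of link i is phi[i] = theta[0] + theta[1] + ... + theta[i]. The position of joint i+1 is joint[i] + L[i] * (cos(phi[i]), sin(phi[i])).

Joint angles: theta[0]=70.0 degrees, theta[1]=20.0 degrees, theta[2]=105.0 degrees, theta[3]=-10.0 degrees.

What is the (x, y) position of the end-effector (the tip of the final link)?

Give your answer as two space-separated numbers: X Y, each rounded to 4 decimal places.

joint[0] = (0.0000, 0.0000)  (base)
link 0: phi[0] = 70 = 70 deg
  cos(70 deg) = 0.3420, sin(70 deg) = 0.9397
  joint[1] = (0.0000, 0.0000) + 7.8 * (0.3420, 0.9397) = (0.0000 + 2.6678, 0.0000 + 7.3296) = (2.6678, 7.3296)
link 1: phi[1] = 70 + 20 = 90 deg
  cos(90 deg) = 0.0000, sin(90 deg) = 1.0000
  joint[2] = (2.6678, 7.3296) + 6.4 * (0.0000, 1.0000) = (2.6678 + 0.0000, 7.3296 + 6.4000) = (2.6678, 13.7296)
link 2: phi[2] = 70 + 20 + 105 = 195 deg
  cos(195 deg) = -0.9659, sin(195 deg) = -0.2588
  joint[3] = (2.6678, 13.7296) + 2.7 * (-0.9659, -0.2588) = (2.6678 + -2.6080, 13.7296 + -0.6988) = (0.0598, 13.0308)
link 3: phi[3] = 70 + 20 + 105 + -10 = 185 deg
  cos(185 deg) = -0.9962, sin(185 deg) = -0.0872
  joint[4] = (0.0598, 13.0308) + 10.2 * (-0.9962, -0.0872) = (0.0598 + -10.1612, 13.0308 + -0.8890) = (-10.1014, 12.1418)
End effector: (-10.1014, 12.1418)

Answer: -10.1014 12.1418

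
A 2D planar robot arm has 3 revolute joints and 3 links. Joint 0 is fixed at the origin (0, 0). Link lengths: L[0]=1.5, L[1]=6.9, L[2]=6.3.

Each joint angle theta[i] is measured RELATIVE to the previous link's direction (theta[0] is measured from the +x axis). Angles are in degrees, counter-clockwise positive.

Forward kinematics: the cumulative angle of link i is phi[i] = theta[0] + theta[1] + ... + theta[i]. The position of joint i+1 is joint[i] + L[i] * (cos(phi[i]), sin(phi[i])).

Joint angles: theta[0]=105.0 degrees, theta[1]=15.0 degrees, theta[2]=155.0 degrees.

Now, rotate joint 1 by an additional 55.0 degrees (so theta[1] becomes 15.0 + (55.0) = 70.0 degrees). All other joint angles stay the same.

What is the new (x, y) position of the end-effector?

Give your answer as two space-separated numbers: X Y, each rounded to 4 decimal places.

joint[0] = (0.0000, 0.0000)  (base)
link 0: phi[0] = 105 = 105 deg
  cos(105 deg) = -0.2588, sin(105 deg) = 0.9659
  joint[1] = (0.0000, 0.0000) + 1.5 * (-0.2588, 0.9659) = (0.0000 + -0.3882, 0.0000 + 1.4489) = (-0.3882, 1.4489)
link 1: phi[1] = 105 + 70 = 175 deg
  cos(175 deg) = -0.9962, sin(175 deg) = 0.0872
  joint[2] = (-0.3882, 1.4489) + 6.9 * (-0.9962, 0.0872) = (-0.3882 + -6.8737, 1.4489 + 0.6014) = (-7.2620, 2.0503)
link 2: phi[2] = 105 + 70 + 155 = 330 deg
  cos(330 deg) = 0.8660, sin(330 deg) = -0.5000
  joint[3] = (-7.2620, 2.0503) + 6.3 * (0.8660, -0.5000) = (-7.2620 + 5.4560, 2.0503 + -3.1500) = (-1.8060, -1.0997)
End effector: (-1.8060, -1.0997)

Answer: -1.8060 -1.0997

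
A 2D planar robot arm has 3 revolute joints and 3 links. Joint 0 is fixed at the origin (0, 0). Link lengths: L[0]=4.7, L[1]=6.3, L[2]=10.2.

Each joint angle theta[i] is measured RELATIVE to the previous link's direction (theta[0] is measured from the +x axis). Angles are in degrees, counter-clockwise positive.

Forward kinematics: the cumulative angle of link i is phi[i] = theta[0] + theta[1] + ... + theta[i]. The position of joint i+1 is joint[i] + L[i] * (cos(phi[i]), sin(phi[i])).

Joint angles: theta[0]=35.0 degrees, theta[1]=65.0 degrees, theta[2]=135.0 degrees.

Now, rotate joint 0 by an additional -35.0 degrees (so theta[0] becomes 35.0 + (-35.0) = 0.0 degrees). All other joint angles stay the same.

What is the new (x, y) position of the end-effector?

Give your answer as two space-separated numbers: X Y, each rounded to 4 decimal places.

Answer: -2.2224 2.2211

Derivation:
joint[0] = (0.0000, 0.0000)  (base)
link 0: phi[0] = 0 = 0 deg
  cos(0 deg) = 1.0000, sin(0 deg) = 0.0000
  joint[1] = (0.0000, 0.0000) + 4.7 * (1.0000, 0.0000) = (0.0000 + 4.7000, 0.0000 + 0.0000) = (4.7000, 0.0000)
link 1: phi[1] = 0 + 65 = 65 deg
  cos(65 deg) = 0.4226, sin(65 deg) = 0.9063
  joint[2] = (4.7000, 0.0000) + 6.3 * (0.4226, 0.9063) = (4.7000 + 2.6625, 0.0000 + 5.7097) = (7.3625, 5.7097)
link 2: phi[2] = 0 + 65 + 135 = 200 deg
  cos(200 deg) = -0.9397, sin(200 deg) = -0.3420
  joint[3] = (7.3625, 5.7097) + 10.2 * (-0.9397, -0.3420) = (7.3625 + -9.5849, 5.7097 + -3.4886) = (-2.2224, 2.2211)
End effector: (-2.2224, 2.2211)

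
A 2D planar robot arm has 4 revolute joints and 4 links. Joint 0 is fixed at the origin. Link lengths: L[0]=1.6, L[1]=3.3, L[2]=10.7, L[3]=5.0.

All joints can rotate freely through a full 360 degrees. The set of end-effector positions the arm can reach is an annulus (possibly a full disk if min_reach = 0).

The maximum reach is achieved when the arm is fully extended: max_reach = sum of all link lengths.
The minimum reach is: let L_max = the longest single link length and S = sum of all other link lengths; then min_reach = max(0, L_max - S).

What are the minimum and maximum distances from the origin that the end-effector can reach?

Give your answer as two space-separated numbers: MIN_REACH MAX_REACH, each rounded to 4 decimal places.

Answer: 0.8000 20.6000

Derivation:
Link lengths: [1.6, 3.3, 10.7, 5.0]
max_reach = 1.6 + 3.3 + 10.7 + 5 = 20.6
L_max = max([1.6, 3.3, 10.7, 5.0]) = 10.7
S (sum of others) = 20.6 - 10.7 = 9.9
min_reach = max(0, 10.7 - 9.9) = max(0, 0.8) = 0.8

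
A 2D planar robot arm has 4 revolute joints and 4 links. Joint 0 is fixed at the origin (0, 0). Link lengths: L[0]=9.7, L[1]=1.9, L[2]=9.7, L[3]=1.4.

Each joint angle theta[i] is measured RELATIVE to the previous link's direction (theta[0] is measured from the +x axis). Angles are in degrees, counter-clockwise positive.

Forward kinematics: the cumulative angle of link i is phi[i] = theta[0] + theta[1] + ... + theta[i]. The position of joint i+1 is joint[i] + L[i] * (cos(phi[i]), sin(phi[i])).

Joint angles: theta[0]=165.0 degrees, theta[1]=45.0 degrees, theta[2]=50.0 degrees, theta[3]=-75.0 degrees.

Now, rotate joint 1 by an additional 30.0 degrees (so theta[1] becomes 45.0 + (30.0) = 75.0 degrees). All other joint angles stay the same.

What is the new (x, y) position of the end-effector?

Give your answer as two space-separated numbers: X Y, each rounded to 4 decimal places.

joint[0] = (0.0000, 0.0000)  (base)
link 0: phi[0] = 165 = 165 deg
  cos(165 deg) = -0.9659, sin(165 deg) = 0.2588
  joint[1] = (0.0000, 0.0000) + 9.7 * (-0.9659, 0.2588) = (0.0000 + -9.3695, 0.0000 + 2.5105) = (-9.3695, 2.5105)
link 1: phi[1] = 165 + 75 = 240 deg
  cos(240 deg) = -0.5000, sin(240 deg) = -0.8660
  joint[2] = (-9.3695, 2.5105) + 1.9 * (-0.5000, -0.8660) = (-9.3695 + -0.9500, 2.5105 + -1.6454) = (-10.3195, 0.8651)
link 2: phi[2] = 165 + 75 + 50 = 290 deg
  cos(290 deg) = 0.3420, sin(290 deg) = -0.9397
  joint[3] = (-10.3195, 0.8651) + 9.7 * (0.3420, -0.9397) = (-10.3195 + 3.3176, 0.8651 + -9.1150) = (-7.0019, -8.2499)
link 3: phi[3] = 165 + 75 + 50 + -75 = 215 deg
  cos(215 deg) = -0.8192, sin(215 deg) = -0.5736
  joint[4] = (-7.0019, -8.2499) + 1.4 * (-0.8192, -0.5736) = (-7.0019 + -1.1468, -8.2499 + -0.8030) = (-8.1487, -9.0529)
End effector: (-8.1487, -9.0529)

Answer: -8.1487 -9.0529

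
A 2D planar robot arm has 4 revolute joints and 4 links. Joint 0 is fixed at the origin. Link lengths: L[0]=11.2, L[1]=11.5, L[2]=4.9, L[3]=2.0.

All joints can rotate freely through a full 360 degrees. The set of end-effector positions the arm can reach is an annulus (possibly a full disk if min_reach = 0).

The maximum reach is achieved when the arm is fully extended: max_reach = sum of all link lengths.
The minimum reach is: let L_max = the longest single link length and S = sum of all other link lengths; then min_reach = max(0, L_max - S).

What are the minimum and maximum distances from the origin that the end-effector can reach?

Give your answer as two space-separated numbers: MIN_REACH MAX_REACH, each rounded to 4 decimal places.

Link lengths: [11.2, 11.5, 4.9, 2.0]
max_reach = 11.2 + 11.5 + 4.9 + 2 = 29.6
L_max = max([11.2, 11.5, 4.9, 2.0]) = 11.5
S (sum of others) = 29.6 - 11.5 = 18.1
min_reach = max(0, 11.5 - 18.1) = max(0, -6.6) = 0

Answer: 0.0000 29.6000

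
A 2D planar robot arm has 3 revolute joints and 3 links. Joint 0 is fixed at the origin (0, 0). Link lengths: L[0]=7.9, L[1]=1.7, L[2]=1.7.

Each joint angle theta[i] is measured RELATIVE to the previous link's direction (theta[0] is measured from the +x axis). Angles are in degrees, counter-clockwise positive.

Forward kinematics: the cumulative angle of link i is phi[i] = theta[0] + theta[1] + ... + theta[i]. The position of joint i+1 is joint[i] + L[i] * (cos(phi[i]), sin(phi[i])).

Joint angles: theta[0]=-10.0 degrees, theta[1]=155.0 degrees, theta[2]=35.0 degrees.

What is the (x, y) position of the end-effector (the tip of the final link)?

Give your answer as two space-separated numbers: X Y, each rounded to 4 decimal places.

Answer: 4.6874 -0.3967

Derivation:
joint[0] = (0.0000, 0.0000)  (base)
link 0: phi[0] = -10 = -10 deg
  cos(-10 deg) = 0.9848, sin(-10 deg) = -0.1736
  joint[1] = (0.0000, 0.0000) + 7.9 * (0.9848, -0.1736) = (0.0000 + 7.7800, 0.0000 + -1.3718) = (7.7800, -1.3718)
link 1: phi[1] = -10 + 155 = 145 deg
  cos(145 deg) = -0.8192, sin(145 deg) = 0.5736
  joint[2] = (7.7800, -1.3718) + 1.7 * (-0.8192, 0.5736) = (7.7800 + -1.3926, -1.3718 + 0.9751) = (6.3874, -0.3967)
link 2: phi[2] = -10 + 155 + 35 = 180 deg
  cos(180 deg) = -1.0000, sin(180 deg) = 0.0000
  joint[3] = (6.3874, -0.3967) + 1.7 * (-1.0000, 0.0000) = (6.3874 + -1.7000, -0.3967 + 0.0000) = (4.6874, -0.3967)
End effector: (4.6874, -0.3967)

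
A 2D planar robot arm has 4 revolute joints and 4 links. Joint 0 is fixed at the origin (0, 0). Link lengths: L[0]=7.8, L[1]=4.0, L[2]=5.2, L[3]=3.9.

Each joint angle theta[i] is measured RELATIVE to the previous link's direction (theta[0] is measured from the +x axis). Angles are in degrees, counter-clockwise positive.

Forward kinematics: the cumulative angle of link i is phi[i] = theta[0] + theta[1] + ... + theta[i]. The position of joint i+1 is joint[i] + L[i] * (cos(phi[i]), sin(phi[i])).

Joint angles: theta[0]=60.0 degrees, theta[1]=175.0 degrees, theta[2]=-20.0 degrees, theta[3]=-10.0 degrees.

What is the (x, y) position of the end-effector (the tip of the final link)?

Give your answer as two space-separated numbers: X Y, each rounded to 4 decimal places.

Answer: -6.1885 -1.1524

Derivation:
joint[0] = (0.0000, 0.0000)  (base)
link 0: phi[0] = 60 = 60 deg
  cos(60 deg) = 0.5000, sin(60 deg) = 0.8660
  joint[1] = (0.0000, 0.0000) + 7.8 * (0.5000, 0.8660) = (0.0000 + 3.9000, 0.0000 + 6.7550) = (3.9000, 6.7550)
link 1: phi[1] = 60 + 175 = 235 deg
  cos(235 deg) = -0.5736, sin(235 deg) = -0.8192
  joint[2] = (3.9000, 6.7550) + 4 * (-0.5736, -0.8192) = (3.9000 + -2.2943, 6.7550 + -3.2766) = (1.6057, 3.4784)
link 2: phi[2] = 60 + 175 + -20 = 215 deg
  cos(215 deg) = -0.8192, sin(215 deg) = -0.5736
  joint[3] = (1.6057, 3.4784) + 5.2 * (-0.8192, -0.5736) = (1.6057 + -4.2596, 3.4784 + -2.9826) = (-2.6539, 0.4958)
link 3: phi[3] = 60 + 175 + -20 + -10 = 205 deg
  cos(205 deg) = -0.9063, sin(205 deg) = -0.4226
  joint[4] = (-2.6539, 0.4958) + 3.9 * (-0.9063, -0.4226) = (-2.6539 + -3.5346, 0.4958 + -1.6482) = (-6.1885, -1.1524)
End effector: (-6.1885, -1.1524)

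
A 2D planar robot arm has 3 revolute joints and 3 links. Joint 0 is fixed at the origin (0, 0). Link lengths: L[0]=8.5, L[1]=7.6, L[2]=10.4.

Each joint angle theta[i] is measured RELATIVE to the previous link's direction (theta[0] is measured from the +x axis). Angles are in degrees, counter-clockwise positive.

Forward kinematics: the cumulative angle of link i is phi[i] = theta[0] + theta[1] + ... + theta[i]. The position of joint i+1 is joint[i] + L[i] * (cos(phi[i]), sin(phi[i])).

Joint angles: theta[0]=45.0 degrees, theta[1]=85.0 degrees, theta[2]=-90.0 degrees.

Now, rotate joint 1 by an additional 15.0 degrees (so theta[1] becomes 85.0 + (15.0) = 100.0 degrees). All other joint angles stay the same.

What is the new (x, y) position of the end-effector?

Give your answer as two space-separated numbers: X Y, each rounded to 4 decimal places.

joint[0] = (0.0000, 0.0000)  (base)
link 0: phi[0] = 45 = 45 deg
  cos(45 deg) = 0.7071, sin(45 deg) = 0.7071
  joint[1] = (0.0000, 0.0000) + 8.5 * (0.7071, 0.7071) = (0.0000 + 6.0104, 0.0000 + 6.0104) = (6.0104, 6.0104)
link 1: phi[1] = 45 + 100 = 145 deg
  cos(145 deg) = -0.8192, sin(145 deg) = 0.5736
  joint[2] = (6.0104, 6.0104) + 7.6 * (-0.8192, 0.5736) = (6.0104 + -6.2256, 6.0104 + 4.3592) = (-0.2151, 10.3696)
link 2: phi[2] = 45 + 100 + -90 = 55 deg
  cos(55 deg) = 0.5736, sin(55 deg) = 0.8192
  joint[3] = (-0.2151, 10.3696) + 10.4 * (0.5736, 0.8192) = (-0.2151 + 5.9652, 10.3696 + 8.5192) = (5.7500, 18.8888)
End effector: (5.7500, 18.8888)

Answer: 5.7500 18.8888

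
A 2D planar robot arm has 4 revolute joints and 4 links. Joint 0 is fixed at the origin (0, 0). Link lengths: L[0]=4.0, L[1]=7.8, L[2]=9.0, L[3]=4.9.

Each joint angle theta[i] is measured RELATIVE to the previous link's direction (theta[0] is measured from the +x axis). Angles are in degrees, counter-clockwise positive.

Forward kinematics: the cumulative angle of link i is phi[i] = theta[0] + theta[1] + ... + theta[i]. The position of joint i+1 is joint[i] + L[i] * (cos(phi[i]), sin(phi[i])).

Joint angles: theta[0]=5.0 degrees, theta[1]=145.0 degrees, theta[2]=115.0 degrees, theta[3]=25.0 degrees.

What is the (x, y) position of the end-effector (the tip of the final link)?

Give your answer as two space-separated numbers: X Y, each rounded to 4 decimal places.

Answer: -1.8787 -9.3216

Derivation:
joint[0] = (0.0000, 0.0000)  (base)
link 0: phi[0] = 5 = 5 deg
  cos(5 deg) = 0.9962, sin(5 deg) = 0.0872
  joint[1] = (0.0000, 0.0000) + 4 * (0.9962, 0.0872) = (0.0000 + 3.9848, 0.0000 + 0.3486) = (3.9848, 0.3486)
link 1: phi[1] = 5 + 145 = 150 deg
  cos(150 deg) = -0.8660, sin(150 deg) = 0.5000
  joint[2] = (3.9848, 0.3486) + 7.8 * (-0.8660, 0.5000) = (3.9848 + -6.7550, 0.3486 + 3.9000) = (-2.7702, 4.2486)
link 2: phi[2] = 5 + 145 + 115 = 265 deg
  cos(265 deg) = -0.0872, sin(265 deg) = -0.9962
  joint[3] = (-2.7702, 4.2486) + 9 * (-0.0872, -0.9962) = (-2.7702 + -0.7844, 4.2486 + -8.9658) = (-3.5546, -4.7171)
link 3: phi[3] = 5 + 145 + 115 + 25 = 290 deg
  cos(290 deg) = 0.3420, sin(290 deg) = -0.9397
  joint[4] = (-3.5546, -4.7171) + 4.9 * (0.3420, -0.9397) = (-3.5546 + 1.6759, -4.7171 + -4.6045) = (-1.8787, -9.3216)
End effector: (-1.8787, -9.3216)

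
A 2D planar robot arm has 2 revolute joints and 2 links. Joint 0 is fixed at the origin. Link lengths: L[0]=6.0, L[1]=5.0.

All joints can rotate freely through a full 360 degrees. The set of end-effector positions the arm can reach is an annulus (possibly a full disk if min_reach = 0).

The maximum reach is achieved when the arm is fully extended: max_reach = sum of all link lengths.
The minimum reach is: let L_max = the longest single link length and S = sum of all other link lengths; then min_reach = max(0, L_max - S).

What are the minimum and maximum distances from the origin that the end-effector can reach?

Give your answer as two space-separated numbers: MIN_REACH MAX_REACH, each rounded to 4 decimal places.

Link lengths: [6.0, 5.0]
max_reach = 6 + 5 = 11
L_max = max([6.0, 5.0]) = 6
S (sum of others) = 11 - 6 = 5
min_reach = max(0, 6 - 5) = max(0, 1) = 1

Answer: 1.0000 11.0000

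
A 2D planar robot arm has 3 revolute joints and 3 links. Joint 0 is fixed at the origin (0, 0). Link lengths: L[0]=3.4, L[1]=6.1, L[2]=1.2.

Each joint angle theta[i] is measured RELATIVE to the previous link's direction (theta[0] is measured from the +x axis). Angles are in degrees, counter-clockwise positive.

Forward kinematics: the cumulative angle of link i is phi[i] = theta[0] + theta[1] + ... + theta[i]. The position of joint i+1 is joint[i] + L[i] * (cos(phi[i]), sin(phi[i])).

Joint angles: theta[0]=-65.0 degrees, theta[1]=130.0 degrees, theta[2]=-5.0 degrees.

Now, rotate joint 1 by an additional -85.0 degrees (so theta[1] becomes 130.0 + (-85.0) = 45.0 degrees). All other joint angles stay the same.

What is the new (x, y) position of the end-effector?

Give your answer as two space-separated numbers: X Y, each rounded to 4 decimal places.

Answer: 8.2566 -5.6749

Derivation:
joint[0] = (0.0000, 0.0000)  (base)
link 0: phi[0] = -65 = -65 deg
  cos(-65 deg) = 0.4226, sin(-65 deg) = -0.9063
  joint[1] = (0.0000, 0.0000) + 3.4 * (0.4226, -0.9063) = (0.0000 + 1.4369, 0.0000 + -3.0814) = (1.4369, -3.0814)
link 1: phi[1] = -65 + 45 = -20 deg
  cos(-20 deg) = 0.9397, sin(-20 deg) = -0.3420
  joint[2] = (1.4369, -3.0814) + 6.1 * (0.9397, -0.3420) = (1.4369 + 5.7321, -3.0814 + -2.0863) = (7.1690, -5.1678)
link 2: phi[2] = -65 + 45 + -5 = -25 deg
  cos(-25 deg) = 0.9063, sin(-25 deg) = -0.4226
  joint[3] = (7.1690, -5.1678) + 1.2 * (0.9063, -0.4226) = (7.1690 + 1.0876, -5.1678 + -0.5071) = (8.2566, -5.6749)
End effector: (8.2566, -5.6749)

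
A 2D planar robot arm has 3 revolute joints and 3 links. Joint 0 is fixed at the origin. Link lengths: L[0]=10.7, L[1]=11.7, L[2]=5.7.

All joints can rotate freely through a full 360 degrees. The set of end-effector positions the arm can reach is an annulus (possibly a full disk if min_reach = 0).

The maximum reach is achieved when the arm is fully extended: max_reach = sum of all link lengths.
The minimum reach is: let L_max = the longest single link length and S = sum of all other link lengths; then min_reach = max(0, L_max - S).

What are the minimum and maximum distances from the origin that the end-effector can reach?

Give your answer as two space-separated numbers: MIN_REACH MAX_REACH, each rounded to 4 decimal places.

Link lengths: [10.7, 11.7, 5.7]
max_reach = 10.7 + 11.7 + 5.7 = 28.1
L_max = max([10.7, 11.7, 5.7]) = 11.7
S (sum of others) = 28.1 - 11.7 = 16.4
min_reach = max(0, 11.7 - 16.4) = max(0, -4.7) = 0

Answer: 0.0000 28.1000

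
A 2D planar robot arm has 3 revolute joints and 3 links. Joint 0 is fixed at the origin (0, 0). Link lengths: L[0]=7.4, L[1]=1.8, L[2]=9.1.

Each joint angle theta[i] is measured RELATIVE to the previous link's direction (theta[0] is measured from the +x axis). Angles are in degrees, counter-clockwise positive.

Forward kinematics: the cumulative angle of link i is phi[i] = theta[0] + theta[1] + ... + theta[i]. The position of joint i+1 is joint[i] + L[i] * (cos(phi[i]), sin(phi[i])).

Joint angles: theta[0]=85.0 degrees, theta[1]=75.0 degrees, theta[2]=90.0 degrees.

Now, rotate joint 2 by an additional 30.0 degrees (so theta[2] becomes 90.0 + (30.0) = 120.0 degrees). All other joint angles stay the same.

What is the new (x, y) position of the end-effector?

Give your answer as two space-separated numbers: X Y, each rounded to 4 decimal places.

joint[0] = (0.0000, 0.0000)  (base)
link 0: phi[0] = 85 = 85 deg
  cos(85 deg) = 0.0872, sin(85 deg) = 0.9962
  joint[1] = (0.0000, 0.0000) + 7.4 * (0.0872, 0.9962) = (0.0000 + 0.6450, 0.0000 + 7.3718) = (0.6450, 7.3718)
link 1: phi[1] = 85 + 75 = 160 deg
  cos(160 deg) = -0.9397, sin(160 deg) = 0.3420
  joint[2] = (0.6450, 7.3718) + 1.8 * (-0.9397, 0.3420) = (0.6450 + -1.6914, 7.3718 + 0.6156) = (-1.0465, 7.9875)
link 2: phi[2] = 85 + 75 + 120 = 280 deg
  cos(280 deg) = 0.1736, sin(280 deg) = -0.9848
  joint[3] = (-1.0465, 7.9875) + 9.1 * (0.1736, -0.9848) = (-1.0465 + 1.5802, 7.9875 + -8.9618) = (0.5337, -0.9743)
End effector: (0.5337, -0.9743)

Answer: 0.5337 -0.9743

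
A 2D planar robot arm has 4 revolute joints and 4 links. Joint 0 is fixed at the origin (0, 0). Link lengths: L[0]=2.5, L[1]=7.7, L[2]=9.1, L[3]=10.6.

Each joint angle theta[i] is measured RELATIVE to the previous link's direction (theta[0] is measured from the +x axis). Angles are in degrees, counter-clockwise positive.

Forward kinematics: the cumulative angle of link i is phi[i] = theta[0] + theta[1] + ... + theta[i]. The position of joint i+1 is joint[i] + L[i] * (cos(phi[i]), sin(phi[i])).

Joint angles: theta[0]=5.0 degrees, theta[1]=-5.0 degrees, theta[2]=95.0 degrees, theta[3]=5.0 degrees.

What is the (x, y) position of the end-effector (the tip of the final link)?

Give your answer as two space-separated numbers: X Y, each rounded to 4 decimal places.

Answer: 7.5567 19.7222

Derivation:
joint[0] = (0.0000, 0.0000)  (base)
link 0: phi[0] = 5 = 5 deg
  cos(5 deg) = 0.9962, sin(5 deg) = 0.0872
  joint[1] = (0.0000, 0.0000) + 2.5 * (0.9962, 0.0872) = (0.0000 + 2.4905, 0.0000 + 0.2179) = (2.4905, 0.2179)
link 1: phi[1] = 5 + -5 = 0 deg
  cos(0 deg) = 1.0000, sin(0 deg) = 0.0000
  joint[2] = (2.4905, 0.2179) + 7.7 * (1.0000, 0.0000) = (2.4905 + 7.7000, 0.2179 + 0.0000) = (10.1905, 0.2179)
link 2: phi[2] = 5 + -5 + 95 = 95 deg
  cos(95 deg) = -0.0872, sin(95 deg) = 0.9962
  joint[3] = (10.1905, 0.2179) + 9.1 * (-0.0872, 0.9962) = (10.1905 + -0.7931, 0.2179 + 9.0654) = (9.3974, 9.2833)
link 3: phi[3] = 5 + -5 + 95 + 5 = 100 deg
  cos(100 deg) = -0.1736, sin(100 deg) = 0.9848
  joint[4] = (9.3974, 9.2833) + 10.6 * (-0.1736, 0.9848) = (9.3974 + -1.8407, 9.2833 + 10.4390) = (7.5567, 19.7222)
End effector: (7.5567, 19.7222)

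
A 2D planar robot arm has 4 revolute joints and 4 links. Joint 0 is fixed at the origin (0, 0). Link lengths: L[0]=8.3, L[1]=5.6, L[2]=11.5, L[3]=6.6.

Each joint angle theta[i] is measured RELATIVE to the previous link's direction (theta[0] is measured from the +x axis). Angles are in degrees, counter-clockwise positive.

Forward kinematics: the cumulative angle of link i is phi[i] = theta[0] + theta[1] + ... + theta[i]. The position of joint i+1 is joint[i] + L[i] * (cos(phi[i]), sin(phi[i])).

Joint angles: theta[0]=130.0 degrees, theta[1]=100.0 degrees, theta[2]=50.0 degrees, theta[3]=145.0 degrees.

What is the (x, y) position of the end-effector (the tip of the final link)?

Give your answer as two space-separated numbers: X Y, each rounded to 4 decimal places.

Answer: -4.1485 -3.2753

Derivation:
joint[0] = (0.0000, 0.0000)  (base)
link 0: phi[0] = 130 = 130 deg
  cos(130 deg) = -0.6428, sin(130 deg) = 0.7660
  joint[1] = (0.0000, 0.0000) + 8.3 * (-0.6428, 0.7660) = (0.0000 + -5.3351, 0.0000 + 6.3582) = (-5.3351, 6.3582)
link 1: phi[1] = 130 + 100 = 230 deg
  cos(230 deg) = -0.6428, sin(230 deg) = -0.7660
  joint[2] = (-5.3351, 6.3582) + 5.6 * (-0.6428, -0.7660) = (-5.3351 + -3.5996, 6.3582 + -4.2898) = (-8.9347, 2.0683)
link 2: phi[2] = 130 + 100 + 50 = 280 deg
  cos(280 deg) = 0.1736, sin(280 deg) = -0.9848
  joint[3] = (-8.9347, 2.0683) + 11.5 * (0.1736, -0.9848) = (-8.9347 + 1.9970, 2.0683 + -11.3253) = (-6.9378, -9.2570)
link 3: phi[3] = 130 + 100 + 50 + 145 = 425 deg
  cos(425 deg) = 0.4226, sin(425 deg) = 0.9063
  joint[4] = (-6.9378, -9.2570) + 6.6 * (0.4226, 0.9063) = (-6.9378 + 2.7893, -9.2570 + 5.9816) = (-4.1485, -3.2753)
End effector: (-4.1485, -3.2753)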